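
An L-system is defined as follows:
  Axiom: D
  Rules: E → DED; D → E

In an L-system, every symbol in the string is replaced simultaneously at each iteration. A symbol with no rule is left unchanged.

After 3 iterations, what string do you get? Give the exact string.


Answer: EDEDE

Derivation:
Step 0: D
Step 1: E
Step 2: DED
Step 3: EDEDE


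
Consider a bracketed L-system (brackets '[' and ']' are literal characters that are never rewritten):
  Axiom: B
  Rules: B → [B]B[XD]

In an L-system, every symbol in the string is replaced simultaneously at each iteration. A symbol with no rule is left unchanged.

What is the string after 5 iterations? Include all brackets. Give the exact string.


Step 0: B
Step 1: [B]B[XD]
Step 2: [[B]B[XD]][B]B[XD][XD]
Step 3: [[[B]B[XD]][B]B[XD][XD]][[B]B[XD]][B]B[XD][XD][XD]
Step 4: [[[[B]B[XD]][B]B[XD][XD]][[B]B[XD]][B]B[XD][XD][XD]][[[B]B[XD]][B]B[XD][XD]][[B]B[XD]][B]B[XD][XD][XD][XD]
Step 5: [[[[[B]B[XD]][B]B[XD][XD]][[B]B[XD]][B]B[XD][XD][XD]][[[B]B[XD]][B]B[XD][XD]][[B]B[XD]][B]B[XD][XD][XD][XD]][[[[B]B[XD]][B]B[XD][XD]][[B]B[XD]][B]B[XD][XD][XD]][[[B]B[XD]][B]B[XD][XD]][[B]B[XD]][B]B[XD][XD][XD][XD][XD]

Answer: [[[[[B]B[XD]][B]B[XD][XD]][[B]B[XD]][B]B[XD][XD][XD]][[[B]B[XD]][B]B[XD][XD]][[B]B[XD]][B]B[XD][XD][XD][XD]][[[[B]B[XD]][B]B[XD][XD]][[B]B[XD]][B]B[XD][XD][XD]][[[B]B[XD]][B]B[XD][XD]][[B]B[XD]][B]B[XD][XD][XD][XD][XD]


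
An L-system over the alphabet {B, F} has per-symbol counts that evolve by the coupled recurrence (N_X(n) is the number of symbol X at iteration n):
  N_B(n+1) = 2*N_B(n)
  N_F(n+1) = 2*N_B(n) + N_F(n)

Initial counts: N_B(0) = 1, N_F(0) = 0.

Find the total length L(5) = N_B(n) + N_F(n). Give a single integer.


Step 0: N_B=1, N_F=0, L=1
Step 1: N_B=2, N_F=2, L=4
Step 2: N_B=4, N_F=6, L=10
Step 3: N_B=8, N_F=14, L=22
Step 4: N_B=16, N_F=30, L=46
Step 5: N_B=32, N_F=62, L=94

Answer: 94


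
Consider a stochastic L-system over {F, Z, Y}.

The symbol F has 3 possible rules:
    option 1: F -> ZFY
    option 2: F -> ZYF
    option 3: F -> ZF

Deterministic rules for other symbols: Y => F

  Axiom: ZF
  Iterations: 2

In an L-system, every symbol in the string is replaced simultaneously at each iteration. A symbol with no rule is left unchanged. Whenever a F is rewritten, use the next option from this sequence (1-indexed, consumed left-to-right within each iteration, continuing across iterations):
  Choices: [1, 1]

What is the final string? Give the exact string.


Answer: ZZZFYF

Derivation:
Step 0: ZF
Step 1: ZZFY  (used choices [1])
Step 2: ZZZFYF  (used choices [1])


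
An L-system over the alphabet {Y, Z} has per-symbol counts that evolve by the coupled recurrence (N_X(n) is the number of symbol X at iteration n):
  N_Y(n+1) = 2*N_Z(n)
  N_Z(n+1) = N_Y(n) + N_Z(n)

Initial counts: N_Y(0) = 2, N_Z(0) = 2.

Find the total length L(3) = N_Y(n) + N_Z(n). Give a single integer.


Answer: 32

Derivation:
Step 0: N_Y=2, N_Z=2, L=4
Step 1: N_Y=4, N_Z=4, L=8
Step 2: N_Y=8, N_Z=8, L=16
Step 3: N_Y=16, N_Z=16, L=32


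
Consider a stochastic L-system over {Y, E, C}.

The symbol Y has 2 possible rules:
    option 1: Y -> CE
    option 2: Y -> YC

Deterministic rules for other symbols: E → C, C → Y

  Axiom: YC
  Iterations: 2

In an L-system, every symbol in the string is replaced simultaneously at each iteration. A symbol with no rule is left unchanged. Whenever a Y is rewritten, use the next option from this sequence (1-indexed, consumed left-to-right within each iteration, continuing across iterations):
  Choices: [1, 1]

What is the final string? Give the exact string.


Answer: YCCE

Derivation:
Step 0: YC
Step 1: CEY  (used choices [1])
Step 2: YCCE  (used choices [1])


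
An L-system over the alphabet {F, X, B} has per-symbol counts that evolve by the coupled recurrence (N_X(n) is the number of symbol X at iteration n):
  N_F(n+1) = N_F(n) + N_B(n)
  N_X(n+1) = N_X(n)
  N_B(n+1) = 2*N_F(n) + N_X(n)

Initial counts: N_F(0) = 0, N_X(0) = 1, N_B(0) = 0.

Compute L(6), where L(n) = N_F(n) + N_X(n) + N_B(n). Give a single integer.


Step 0: N_F=0, N_X=1, N_B=0, L=1
Step 1: N_F=0, N_X=1, N_B=1, L=2
Step 2: N_F=1, N_X=1, N_B=1, L=3
Step 3: N_F=2, N_X=1, N_B=3, L=6
Step 4: N_F=5, N_X=1, N_B=5, L=11
Step 5: N_F=10, N_X=1, N_B=11, L=22
Step 6: N_F=21, N_X=1, N_B=21, L=43

Answer: 43


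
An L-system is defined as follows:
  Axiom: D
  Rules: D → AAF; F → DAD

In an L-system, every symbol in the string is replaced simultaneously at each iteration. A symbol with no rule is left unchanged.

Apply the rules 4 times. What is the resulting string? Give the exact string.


Answer: AAAADADAAADAD

Derivation:
Step 0: D
Step 1: AAF
Step 2: AADAD
Step 3: AAAAFAAAF
Step 4: AAAADADAAADAD


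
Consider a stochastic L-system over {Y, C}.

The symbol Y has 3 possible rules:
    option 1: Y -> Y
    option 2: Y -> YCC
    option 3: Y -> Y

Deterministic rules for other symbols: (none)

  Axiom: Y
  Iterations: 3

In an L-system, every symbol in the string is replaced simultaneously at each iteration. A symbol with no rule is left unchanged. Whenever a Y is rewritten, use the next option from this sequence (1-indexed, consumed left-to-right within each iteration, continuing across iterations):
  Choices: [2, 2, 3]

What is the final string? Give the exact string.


Step 0: Y
Step 1: YCC  (used choices [2])
Step 2: YCCCC  (used choices [2])
Step 3: YCCCC  (used choices [3])

Answer: YCCCC


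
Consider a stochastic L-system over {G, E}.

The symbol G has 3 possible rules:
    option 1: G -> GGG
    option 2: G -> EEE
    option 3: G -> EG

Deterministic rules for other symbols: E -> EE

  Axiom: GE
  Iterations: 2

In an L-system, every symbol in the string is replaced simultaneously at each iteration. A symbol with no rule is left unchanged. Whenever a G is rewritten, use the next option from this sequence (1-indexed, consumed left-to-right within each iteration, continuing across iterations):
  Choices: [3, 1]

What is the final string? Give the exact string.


Step 0: GE
Step 1: EGEE  (used choices [3])
Step 2: EEGGGEEEE  (used choices [1])

Answer: EEGGGEEEE


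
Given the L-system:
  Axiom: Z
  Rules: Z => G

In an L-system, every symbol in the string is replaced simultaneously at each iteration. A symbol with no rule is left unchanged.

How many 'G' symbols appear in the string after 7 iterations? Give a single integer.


Step 0: Z  (0 'G')
Step 1: G  (1 'G')
Step 2: G  (1 'G')
Step 3: G  (1 'G')
Step 4: G  (1 'G')
Step 5: G  (1 'G')
Step 6: G  (1 'G')
Step 7: G  (1 'G')

Answer: 1


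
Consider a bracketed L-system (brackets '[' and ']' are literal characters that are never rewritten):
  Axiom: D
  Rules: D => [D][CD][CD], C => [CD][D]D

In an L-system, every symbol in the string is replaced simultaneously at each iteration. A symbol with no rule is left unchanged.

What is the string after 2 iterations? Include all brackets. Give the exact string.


Step 0: D
Step 1: [D][CD][CD]
Step 2: [[D][CD][CD]][[CD][D]D[D][CD][CD]][[CD][D]D[D][CD][CD]]

Answer: [[D][CD][CD]][[CD][D]D[D][CD][CD]][[CD][D]D[D][CD][CD]]


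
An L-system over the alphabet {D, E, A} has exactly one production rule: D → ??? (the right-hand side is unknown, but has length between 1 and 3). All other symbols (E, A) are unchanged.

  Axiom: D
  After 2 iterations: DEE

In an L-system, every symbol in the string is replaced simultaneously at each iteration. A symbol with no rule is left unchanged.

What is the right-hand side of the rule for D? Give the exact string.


Answer: DE

Derivation:
Trying D → DE:
  Step 0: D
  Step 1: DE
  Step 2: DEE
Matches the given result.


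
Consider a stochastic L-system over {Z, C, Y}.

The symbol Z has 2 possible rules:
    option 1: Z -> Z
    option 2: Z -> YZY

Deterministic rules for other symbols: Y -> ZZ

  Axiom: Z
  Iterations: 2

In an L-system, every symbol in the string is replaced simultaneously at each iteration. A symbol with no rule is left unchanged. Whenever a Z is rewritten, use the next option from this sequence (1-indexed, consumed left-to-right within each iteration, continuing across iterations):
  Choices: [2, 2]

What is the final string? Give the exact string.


Step 0: Z
Step 1: YZY  (used choices [2])
Step 2: ZZYZYZZ  (used choices [2])

Answer: ZZYZYZZ


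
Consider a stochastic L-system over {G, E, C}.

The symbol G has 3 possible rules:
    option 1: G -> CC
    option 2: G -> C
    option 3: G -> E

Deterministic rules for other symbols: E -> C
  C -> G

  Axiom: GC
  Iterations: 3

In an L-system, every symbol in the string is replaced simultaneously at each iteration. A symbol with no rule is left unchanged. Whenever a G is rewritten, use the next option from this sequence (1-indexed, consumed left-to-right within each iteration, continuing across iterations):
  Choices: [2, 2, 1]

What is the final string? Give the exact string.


Step 0: GC
Step 1: CG  (used choices [2])
Step 2: GC  (used choices [2])
Step 3: CCG  (used choices [1])

Answer: CCG


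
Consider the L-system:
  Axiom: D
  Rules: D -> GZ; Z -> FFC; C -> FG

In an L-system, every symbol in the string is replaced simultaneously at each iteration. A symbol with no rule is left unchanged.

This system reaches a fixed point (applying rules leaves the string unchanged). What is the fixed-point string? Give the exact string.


Answer: GFFFG

Derivation:
Step 0: D
Step 1: GZ
Step 2: GFFC
Step 3: GFFFG
Step 4: GFFFG  (unchanged — fixed point at step 3)


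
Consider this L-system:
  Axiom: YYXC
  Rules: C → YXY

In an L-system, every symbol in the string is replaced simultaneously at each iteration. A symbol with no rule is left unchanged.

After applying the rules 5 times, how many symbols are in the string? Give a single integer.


Answer: 6

Derivation:
Step 0: length = 4
Step 1: length = 6
Step 2: length = 6
Step 3: length = 6
Step 4: length = 6
Step 5: length = 6


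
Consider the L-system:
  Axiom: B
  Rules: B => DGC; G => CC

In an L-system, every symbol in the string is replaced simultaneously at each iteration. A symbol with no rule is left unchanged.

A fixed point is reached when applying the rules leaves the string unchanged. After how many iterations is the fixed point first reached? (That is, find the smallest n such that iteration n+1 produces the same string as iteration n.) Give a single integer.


Step 0: B
Step 1: DGC
Step 2: DCCC
Step 3: DCCC  (unchanged — fixed point at step 2)

Answer: 2


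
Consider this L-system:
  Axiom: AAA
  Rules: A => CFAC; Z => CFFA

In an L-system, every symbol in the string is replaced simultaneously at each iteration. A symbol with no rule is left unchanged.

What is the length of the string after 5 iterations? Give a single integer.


Step 0: length = 3
Step 1: length = 12
Step 2: length = 21
Step 3: length = 30
Step 4: length = 39
Step 5: length = 48

Answer: 48


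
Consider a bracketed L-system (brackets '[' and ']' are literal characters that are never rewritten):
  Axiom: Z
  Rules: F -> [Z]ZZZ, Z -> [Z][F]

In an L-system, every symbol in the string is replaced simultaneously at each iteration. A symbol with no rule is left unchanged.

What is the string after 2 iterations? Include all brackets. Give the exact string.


Answer: [[Z][F]][[Z]ZZZ]

Derivation:
Step 0: Z
Step 1: [Z][F]
Step 2: [[Z][F]][[Z]ZZZ]


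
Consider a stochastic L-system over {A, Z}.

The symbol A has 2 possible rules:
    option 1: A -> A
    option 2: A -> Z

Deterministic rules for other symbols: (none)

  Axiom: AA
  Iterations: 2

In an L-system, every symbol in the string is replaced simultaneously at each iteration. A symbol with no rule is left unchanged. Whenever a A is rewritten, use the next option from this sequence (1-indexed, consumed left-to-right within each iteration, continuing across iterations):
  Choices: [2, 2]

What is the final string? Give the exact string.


Answer: ZZ

Derivation:
Step 0: AA
Step 1: ZZ  (used choices [2, 2])
Step 2: ZZ  (used choices [])


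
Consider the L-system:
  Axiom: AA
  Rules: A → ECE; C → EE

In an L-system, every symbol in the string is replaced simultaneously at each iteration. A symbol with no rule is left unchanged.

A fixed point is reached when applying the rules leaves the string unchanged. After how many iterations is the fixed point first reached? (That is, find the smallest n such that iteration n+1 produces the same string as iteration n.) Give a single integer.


Answer: 2

Derivation:
Step 0: AA
Step 1: ECEECE
Step 2: EEEEEEEE
Step 3: EEEEEEEE  (unchanged — fixed point at step 2)


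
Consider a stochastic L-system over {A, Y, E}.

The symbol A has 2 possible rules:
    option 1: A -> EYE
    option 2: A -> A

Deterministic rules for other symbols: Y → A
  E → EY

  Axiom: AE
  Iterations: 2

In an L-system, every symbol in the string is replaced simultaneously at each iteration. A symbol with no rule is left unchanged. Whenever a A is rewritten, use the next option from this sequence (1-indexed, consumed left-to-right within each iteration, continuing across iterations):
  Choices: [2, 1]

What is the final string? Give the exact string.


Answer: EYEEYA

Derivation:
Step 0: AE
Step 1: AEY  (used choices [2])
Step 2: EYEEYA  (used choices [1])


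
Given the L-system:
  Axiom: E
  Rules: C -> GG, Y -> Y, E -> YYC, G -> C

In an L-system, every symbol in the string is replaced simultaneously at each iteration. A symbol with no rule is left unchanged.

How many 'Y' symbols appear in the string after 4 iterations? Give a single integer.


Step 0: E  (0 'Y')
Step 1: YYC  (2 'Y')
Step 2: YYGG  (2 'Y')
Step 3: YYCC  (2 'Y')
Step 4: YYGGGG  (2 'Y')

Answer: 2


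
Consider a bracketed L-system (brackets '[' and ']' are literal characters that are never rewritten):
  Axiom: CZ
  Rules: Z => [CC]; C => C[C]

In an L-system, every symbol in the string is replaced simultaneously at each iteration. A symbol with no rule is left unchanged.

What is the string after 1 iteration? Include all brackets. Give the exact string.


Step 0: CZ
Step 1: C[C][CC]

Answer: C[C][CC]


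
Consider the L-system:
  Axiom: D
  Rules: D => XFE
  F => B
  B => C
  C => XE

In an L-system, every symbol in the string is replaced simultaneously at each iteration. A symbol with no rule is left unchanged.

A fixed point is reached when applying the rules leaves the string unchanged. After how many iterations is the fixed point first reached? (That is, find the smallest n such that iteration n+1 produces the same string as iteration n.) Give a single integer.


Step 0: D
Step 1: XFE
Step 2: XBE
Step 3: XCE
Step 4: XXEE
Step 5: XXEE  (unchanged — fixed point at step 4)

Answer: 4


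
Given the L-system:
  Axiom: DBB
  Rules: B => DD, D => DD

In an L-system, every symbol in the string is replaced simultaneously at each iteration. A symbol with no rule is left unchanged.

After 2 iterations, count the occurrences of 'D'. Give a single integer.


Answer: 12

Derivation:
Step 0: DBB  (1 'D')
Step 1: DDDDDD  (6 'D')
Step 2: DDDDDDDDDDDD  (12 'D')


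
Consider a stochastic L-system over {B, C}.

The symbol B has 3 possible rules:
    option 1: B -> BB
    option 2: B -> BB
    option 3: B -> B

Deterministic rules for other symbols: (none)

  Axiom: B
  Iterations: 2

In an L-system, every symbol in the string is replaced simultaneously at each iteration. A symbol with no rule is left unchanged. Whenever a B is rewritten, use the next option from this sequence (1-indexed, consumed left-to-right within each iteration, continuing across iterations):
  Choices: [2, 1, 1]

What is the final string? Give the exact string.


Answer: BBBB

Derivation:
Step 0: B
Step 1: BB  (used choices [2])
Step 2: BBBB  (used choices [1, 1])


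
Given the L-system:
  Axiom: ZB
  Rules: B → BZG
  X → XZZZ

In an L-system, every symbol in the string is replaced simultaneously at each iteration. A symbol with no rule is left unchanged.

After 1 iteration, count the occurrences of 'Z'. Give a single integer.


Step 0: ZB  (1 'Z')
Step 1: ZBZG  (2 'Z')

Answer: 2


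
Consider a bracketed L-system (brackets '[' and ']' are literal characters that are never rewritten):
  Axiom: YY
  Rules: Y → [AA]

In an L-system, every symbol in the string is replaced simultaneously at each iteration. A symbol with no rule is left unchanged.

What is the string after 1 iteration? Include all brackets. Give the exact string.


Step 0: YY
Step 1: [AA][AA]

Answer: [AA][AA]


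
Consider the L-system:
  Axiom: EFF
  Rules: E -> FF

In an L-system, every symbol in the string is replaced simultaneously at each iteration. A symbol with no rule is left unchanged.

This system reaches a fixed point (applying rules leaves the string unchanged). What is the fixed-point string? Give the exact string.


Answer: FFFF

Derivation:
Step 0: EFF
Step 1: FFFF
Step 2: FFFF  (unchanged — fixed point at step 1)


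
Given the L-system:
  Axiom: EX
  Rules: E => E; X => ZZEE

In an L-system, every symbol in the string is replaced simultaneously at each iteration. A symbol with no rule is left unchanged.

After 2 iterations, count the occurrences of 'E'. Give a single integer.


Answer: 3

Derivation:
Step 0: EX  (1 'E')
Step 1: EZZEE  (3 'E')
Step 2: EZZEE  (3 'E')


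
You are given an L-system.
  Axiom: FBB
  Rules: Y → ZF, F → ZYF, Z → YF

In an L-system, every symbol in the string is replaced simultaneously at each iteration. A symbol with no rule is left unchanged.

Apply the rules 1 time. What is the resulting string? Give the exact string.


Answer: ZYFBB

Derivation:
Step 0: FBB
Step 1: ZYFBB


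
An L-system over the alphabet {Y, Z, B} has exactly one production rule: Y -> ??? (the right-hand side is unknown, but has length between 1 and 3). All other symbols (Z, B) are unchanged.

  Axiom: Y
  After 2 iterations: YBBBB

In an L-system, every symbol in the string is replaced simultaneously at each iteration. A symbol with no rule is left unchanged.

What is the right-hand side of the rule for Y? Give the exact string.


Answer: YBB

Derivation:
Trying Y -> YBB:
  Step 0: Y
  Step 1: YBB
  Step 2: YBBBB
Matches the given result.


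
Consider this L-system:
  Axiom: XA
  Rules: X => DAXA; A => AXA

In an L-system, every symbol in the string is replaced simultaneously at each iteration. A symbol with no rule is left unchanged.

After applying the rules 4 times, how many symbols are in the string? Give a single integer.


Step 0: length = 2
Step 1: length = 7
Step 2: length = 21
Step 3: length = 63
Step 4: length = 189

Answer: 189


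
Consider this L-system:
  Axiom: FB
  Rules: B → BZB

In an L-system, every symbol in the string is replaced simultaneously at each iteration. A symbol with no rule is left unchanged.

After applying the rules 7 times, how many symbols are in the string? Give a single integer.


Answer: 256

Derivation:
Step 0: length = 2
Step 1: length = 4
Step 2: length = 8
Step 3: length = 16
Step 4: length = 32
Step 5: length = 64
Step 6: length = 128
Step 7: length = 256


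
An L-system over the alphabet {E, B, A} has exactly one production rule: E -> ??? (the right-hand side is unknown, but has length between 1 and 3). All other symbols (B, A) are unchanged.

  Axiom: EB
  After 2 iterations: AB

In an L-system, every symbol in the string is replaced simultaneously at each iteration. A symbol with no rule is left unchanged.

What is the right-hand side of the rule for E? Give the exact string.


Trying E -> A:
  Step 0: EB
  Step 1: AB
  Step 2: AB
Matches the given result.

Answer: A


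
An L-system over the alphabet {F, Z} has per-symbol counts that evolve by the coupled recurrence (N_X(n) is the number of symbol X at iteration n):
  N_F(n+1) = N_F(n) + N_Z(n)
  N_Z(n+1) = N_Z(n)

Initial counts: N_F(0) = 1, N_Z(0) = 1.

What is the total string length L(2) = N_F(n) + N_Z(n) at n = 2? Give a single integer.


Step 0: N_F=1, N_Z=1, L=2
Step 1: N_F=2, N_Z=1, L=3
Step 2: N_F=3, N_Z=1, L=4

Answer: 4


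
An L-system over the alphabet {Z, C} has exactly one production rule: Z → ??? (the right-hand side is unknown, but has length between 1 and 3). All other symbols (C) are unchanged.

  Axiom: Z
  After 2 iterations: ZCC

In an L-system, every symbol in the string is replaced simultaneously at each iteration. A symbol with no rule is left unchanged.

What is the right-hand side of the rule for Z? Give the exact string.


Answer: ZC

Derivation:
Trying Z → ZC:
  Step 0: Z
  Step 1: ZC
  Step 2: ZCC
Matches the given result.


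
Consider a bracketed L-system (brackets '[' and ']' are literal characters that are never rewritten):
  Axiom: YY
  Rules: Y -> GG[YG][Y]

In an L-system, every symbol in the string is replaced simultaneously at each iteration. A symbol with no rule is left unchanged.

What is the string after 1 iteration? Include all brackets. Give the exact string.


Step 0: YY
Step 1: GG[YG][Y]GG[YG][Y]

Answer: GG[YG][Y]GG[YG][Y]


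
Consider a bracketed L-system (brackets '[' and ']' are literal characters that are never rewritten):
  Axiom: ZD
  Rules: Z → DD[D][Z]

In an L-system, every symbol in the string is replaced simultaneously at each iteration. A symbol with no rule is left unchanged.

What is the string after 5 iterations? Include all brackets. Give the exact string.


Step 0: ZD
Step 1: DD[D][Z]D
Step 2: DD[D][DD[D][Z]]D
Step 3: DD[D][DD[D][DD[D][Z]]]D
Step 4: DD[D][DD[D][DD[D][DD[D][Z]]]]D
Step 5: DD[D][DD[D][DD[D][DD[D][DD[D][Z]]]]]D

Answer: DD[D][DD[D][DD[D][DD[D][DD[D][Z]]]]]D


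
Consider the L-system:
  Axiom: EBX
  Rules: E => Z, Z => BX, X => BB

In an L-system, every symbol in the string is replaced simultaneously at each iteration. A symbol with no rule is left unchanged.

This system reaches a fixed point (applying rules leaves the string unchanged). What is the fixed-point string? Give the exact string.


Step 0: EBX
Step 1: ZBBB
Step 2: BXBBB
Step 3: BBBBBB
Step 4: BBBBBB  (unchanged — fixed point at step 3)

Answer: BBBBBB


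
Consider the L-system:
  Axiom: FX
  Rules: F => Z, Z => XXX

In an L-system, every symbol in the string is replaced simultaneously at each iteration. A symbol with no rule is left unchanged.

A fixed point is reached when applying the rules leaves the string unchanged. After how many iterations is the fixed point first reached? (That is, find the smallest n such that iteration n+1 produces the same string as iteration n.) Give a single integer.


Answer: 2

Derivation:
Step 0: FX
Step 1: ZX
Step 2: XXXX
Step 3: XXXX  (unchanged — fixed point at step 2)


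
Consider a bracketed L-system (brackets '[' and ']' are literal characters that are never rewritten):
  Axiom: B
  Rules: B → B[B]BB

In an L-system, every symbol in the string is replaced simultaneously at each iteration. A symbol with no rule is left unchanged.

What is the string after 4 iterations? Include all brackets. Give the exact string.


Step 0: B
Step 1: B[B]BB
Step 2: B[B]BB[B[B]BB]B[B]BBB[B]BB
Step 3: B[B]BB[B[B]BB]B[B]BBB[B]BB[B[B]BB[B[B]BB]B[B]BBB[B]BB]B[B]BB[B[B]BB]B[B]BBB[B]BBB[B]BB[B[B]BB]B[B]BBB[B]BB
Step 4: B[B]BB[B[B]BB]B[B]BBB[B]BB[B[B]BB[B[B]BB]B[B]BBB[B]BB]B[B]BB[B[B]BB]B[B]BBB[B]BBB[B]BB[B[B]BB]B[B]BBB[B]BB[B[B]BB[B[B]BB]B[B]BBB[B]BB[B[B]BB[B[B]BB]B[B]BBB[B]BB]B[B]BB[B[B]BB]B[B]BBB[B]BBB[B]BB[B[B]BB]B[B]BBB[B]BB]B[B]BB[B[B]BB]B[B]BBB[B]BB[B[B]BB[B[B]BB]B[B]BBB[B]BB]B[B]BB[B[B]BB]B[B]BBB[B]BBB[B]BB[B[B]BB]B[B]BBB[B]BBB[B]BB[B[B]BB]B[B]BBB[B]BB[B[B]BB[B[B]BB]B[B]BBB[B]BB]B[B]BB[B[B]BB]B[B]BBB[B]BBB[B]BB[B[B]BB]B[B]BBB[B]BB

Answer: B[B]BB[B[B]BB]B[B]BBB[B]BB[B[B]BB[B[B]BB]B[B]BBB[B]BB]B[B]BB[B[B]BB]B[B]BBB[B]BBB[B]BB[B[B]BB]B[B]BBB[B]BB[B[B]BB[B[B]BB]B[B]BBB[B]BB[B[B]BB[B[B]BB]B[B]BBB[B]BB]B[B]BB[B[B]BB]B[B]BBB[B]BBB[B]BB[B[B]BB]B[B]BBB[B]BB]B[B]BB[B[B]BB]B[B]BBB[B]BB[B[B]BB[B[B]BB]B[B]BBB[B]BB]B[B]BB[B[B]BB]B[B]BBB[B]BBB[B]BB[B[B]BB]B[B]BBB[B]BBB[B]BB[B[B]BB]B[B]BBB[B]BB[B[B]BB[B[B]BB]B[B]BBB[B]BB]B[B]BB[B[B]BB]B[B]BBB[B]BBB[B]BB[B[B]BB]B[B]BBB[B]BB


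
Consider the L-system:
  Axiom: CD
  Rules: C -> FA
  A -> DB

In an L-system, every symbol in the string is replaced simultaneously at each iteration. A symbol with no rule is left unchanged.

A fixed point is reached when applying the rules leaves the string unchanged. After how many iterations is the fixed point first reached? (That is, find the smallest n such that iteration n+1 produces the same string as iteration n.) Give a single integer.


Answer: 2

Derivation:
Step 0: CD
Step 1: FAD
Step 2: FDBD
Step 3: FDBD  (unchanged — fixed point at step 2)


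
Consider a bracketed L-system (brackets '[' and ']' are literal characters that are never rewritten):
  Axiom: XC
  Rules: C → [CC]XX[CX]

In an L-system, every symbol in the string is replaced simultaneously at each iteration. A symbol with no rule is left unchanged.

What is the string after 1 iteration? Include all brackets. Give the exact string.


Step 0: XC
Step 1: X[CC]XX[CX]

Answer: X[CC]XX[CX]


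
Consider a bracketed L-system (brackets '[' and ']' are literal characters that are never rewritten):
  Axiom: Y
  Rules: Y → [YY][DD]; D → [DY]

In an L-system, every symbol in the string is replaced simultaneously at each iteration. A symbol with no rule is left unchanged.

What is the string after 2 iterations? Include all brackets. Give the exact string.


Step 0: Y
Step 1: [YY][DD]
Step 2: [[YY][DD][YY][DD]][[DY][DY]]

Answer: [[YY][DD][YY][DD]][[DY][DY]]


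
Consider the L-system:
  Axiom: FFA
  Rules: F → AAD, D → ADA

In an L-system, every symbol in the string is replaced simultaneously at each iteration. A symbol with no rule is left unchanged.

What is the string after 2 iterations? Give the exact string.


Step 0: FFA
Step 1: AADAADA
Step 2: AAADAAAADAA

Answer: AAADAAAADAA


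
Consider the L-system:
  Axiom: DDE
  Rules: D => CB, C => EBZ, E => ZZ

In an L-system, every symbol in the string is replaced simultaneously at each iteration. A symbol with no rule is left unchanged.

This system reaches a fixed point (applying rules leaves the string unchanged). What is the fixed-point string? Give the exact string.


Answer: ZZBZBZZBZBZZ

Derivation:
Step 0: DDE
Step 1: CBCBZZ
Step 2: EBZBEBZBZZ
Step 3: ZZBZBZZBZBZZ
Step 4: ZZBZBZZBZBZZ  (unchanged — fixed point at step 3)


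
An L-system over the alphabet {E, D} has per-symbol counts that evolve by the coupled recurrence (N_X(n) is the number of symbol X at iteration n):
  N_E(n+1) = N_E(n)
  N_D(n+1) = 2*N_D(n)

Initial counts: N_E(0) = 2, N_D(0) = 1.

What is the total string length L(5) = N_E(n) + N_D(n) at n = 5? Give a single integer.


Step 0: N_E=2, N_D=1, L=3
Step 1: N_E=2, N_D=2, L=4
Step 2: N_E=2, N_D=4, L=6
Step 3: N_E=2, N_D=8, L=10
Step 4: N_E=2, N_D=16, L=18
Step 5: N_E=2, N_D=32, L=34

Answer: 34


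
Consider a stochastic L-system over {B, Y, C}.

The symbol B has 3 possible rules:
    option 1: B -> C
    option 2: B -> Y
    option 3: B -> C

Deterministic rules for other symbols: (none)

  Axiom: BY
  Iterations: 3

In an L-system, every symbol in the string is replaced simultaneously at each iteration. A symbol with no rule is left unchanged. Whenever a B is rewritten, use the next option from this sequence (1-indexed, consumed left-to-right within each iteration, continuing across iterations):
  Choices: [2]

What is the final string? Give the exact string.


Answer: YY

Derivation:
Step 0: BY
Step 1: YY  (used choices [2])
Step 2: YY  (used choices [])
Step 3: YY  (used choices [])


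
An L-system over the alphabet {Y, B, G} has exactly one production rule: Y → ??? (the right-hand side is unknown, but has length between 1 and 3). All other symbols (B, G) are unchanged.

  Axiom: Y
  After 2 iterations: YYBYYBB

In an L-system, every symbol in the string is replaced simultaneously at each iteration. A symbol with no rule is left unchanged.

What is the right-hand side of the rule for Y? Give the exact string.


Trying Y → YYB:
  Step 0: Y
  Step 1: YYB
  Step 2: YYBYYBB
Matches the given result.

Answer: YYB


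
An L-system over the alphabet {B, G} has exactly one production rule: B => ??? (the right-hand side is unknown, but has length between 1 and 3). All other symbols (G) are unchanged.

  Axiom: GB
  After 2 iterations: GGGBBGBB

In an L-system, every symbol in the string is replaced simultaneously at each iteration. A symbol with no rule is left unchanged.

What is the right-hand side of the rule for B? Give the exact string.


Answer: GBB

Derivation:
Trying B => GBB:
  Step 0: GB
  Step 1: GGBB
  Step 2: GGGBBGBB
Matches the given result.


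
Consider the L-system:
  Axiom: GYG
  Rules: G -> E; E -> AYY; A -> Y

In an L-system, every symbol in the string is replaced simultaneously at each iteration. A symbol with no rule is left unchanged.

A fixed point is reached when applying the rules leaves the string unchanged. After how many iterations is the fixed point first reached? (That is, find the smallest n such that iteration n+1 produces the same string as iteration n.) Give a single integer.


Answer: 3

Derivation:
Step 0: GYG
Step 1: EYE
Step 2: AYYYAYY
Step 3: YYYYYYY
Step 4: YYYYYYY  (unchanged — fixed point at step 3)


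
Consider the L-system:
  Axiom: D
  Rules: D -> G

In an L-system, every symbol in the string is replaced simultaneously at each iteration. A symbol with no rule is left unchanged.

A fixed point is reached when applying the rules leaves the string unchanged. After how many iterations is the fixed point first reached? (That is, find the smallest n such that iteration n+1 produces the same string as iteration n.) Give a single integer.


Answer: 1

Derivation:
Step 0: D
Step 1: G
Step 2: G  (unchanged — fixed point at step 1)


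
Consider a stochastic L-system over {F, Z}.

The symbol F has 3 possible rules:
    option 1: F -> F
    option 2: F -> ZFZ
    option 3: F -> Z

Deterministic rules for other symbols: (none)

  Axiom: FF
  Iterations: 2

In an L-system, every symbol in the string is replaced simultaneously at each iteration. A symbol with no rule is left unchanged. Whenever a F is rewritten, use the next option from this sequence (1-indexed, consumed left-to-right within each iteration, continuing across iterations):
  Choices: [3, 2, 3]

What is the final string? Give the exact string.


Step 0: FF
Step 1: ZZFZ  (used choices [3, 2])
Step 2: ZZZZ  (used choices [3])

Answer: ZZZZ


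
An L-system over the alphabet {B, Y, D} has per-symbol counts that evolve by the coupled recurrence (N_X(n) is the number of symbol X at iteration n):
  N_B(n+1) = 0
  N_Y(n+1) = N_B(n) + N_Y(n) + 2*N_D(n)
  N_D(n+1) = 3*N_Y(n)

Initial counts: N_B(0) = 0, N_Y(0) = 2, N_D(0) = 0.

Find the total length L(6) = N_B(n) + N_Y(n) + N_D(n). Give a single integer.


Answer: 1724

Derivation:
Step 0: N_B=0, N_Y=2, N_D=0, L=2
Step 1: N_B=0, N_Y=2, N_D=6, L=8
Step 2: N_B=0, N_Y=14, N_D=6, L=20
Step 3: N_B=0, N_Y=26, N_D=42, L=68
Step 4: N_B=0, N_Y=110, N_D=78, L=188
Step 5: N_B=0, N_Y=266, N_D=330, L=596
Step 6: N_B=0, N_Y=926, N_D=798, L=1724


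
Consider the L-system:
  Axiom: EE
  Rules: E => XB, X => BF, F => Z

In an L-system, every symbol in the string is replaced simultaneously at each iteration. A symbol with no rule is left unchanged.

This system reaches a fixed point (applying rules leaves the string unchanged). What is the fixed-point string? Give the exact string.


Answer: BZBBZB

Derivation:
Step 0: EE
Step 1: XBXB
Step 2: BFBBFB
Step 3: BZBBZB
Step 4: BZBBZB  (unchanged — fixed point at step 3)


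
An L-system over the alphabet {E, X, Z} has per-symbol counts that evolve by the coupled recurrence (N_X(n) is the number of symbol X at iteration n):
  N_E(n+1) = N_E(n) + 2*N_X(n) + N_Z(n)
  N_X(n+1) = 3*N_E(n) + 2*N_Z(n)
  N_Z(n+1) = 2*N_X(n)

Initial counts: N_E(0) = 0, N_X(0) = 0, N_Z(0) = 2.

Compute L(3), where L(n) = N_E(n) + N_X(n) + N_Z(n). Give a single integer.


Step 0: N_E=0, N_X=0, N_Z=2, L=2
Step 1: N_E=2, N_X=4, N_Z=0, L=6
Step 2: N_E=10, N_X=6, N_Z=8, L=24
Step 3: N_E=30, N_X=46, N_Z=12, L=88

Answer: 88


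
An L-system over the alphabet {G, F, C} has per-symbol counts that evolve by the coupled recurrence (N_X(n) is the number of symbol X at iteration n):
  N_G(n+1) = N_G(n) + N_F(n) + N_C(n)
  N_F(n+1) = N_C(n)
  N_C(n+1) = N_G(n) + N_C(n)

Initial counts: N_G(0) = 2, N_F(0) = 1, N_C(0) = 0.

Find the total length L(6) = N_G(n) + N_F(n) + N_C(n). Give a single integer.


Answer: 287

Derivation:
Step 0: N_G=2, N_F=1, N_C=0, L=3
Step 1: N_G=3, N_F=0, N_C=2, L=5
Step 2: N_G=5, N_F=2, N_C=5, L=12
Step 3: N_G=12, N_F=5, N_C=10, L=27
Step 4: N_G=27, N_F=10, N_C=22, L=59
Step 5: N_G=59, N_F=22, N_C=49, L=130
Step 6: N_G=130, N_F=49, N_C=108, L=287


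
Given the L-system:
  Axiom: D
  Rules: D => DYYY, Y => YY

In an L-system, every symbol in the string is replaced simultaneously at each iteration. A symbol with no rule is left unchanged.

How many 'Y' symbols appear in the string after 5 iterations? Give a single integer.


Step 0: D  (0 'Y')
Step 1: DYYY  (3 'Y')
Step 2: DYYYYYYYYY  (9 'Y')
Step 3: DYYYYYYYYYYYYYYYYYYYYY  (21 'Y')
Step 4: DYYYYYYYYYYYYYYYYYYYYYYYYYYYYYYYYYYYYYYYYYYYYY  (45 'Y')
Step 5: DYYYYYYYYYYYYYYYYYYYYYYYYYYYYYYYYYYYYYYYYYYYYYYYYYYYYYYYYYYYYYYYYYYYYYYYYYYYYYYYYYYYYYYYYYYYYY  (93 'Y')

Answer: 93


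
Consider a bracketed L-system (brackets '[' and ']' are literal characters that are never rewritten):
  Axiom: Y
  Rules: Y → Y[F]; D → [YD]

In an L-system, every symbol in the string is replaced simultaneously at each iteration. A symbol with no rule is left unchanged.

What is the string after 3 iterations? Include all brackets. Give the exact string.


Step 0: Y
Step 1: Y[F]
Step 2: Y[F][F]
Step 3: Y[F][F][F]

Answer: Y[F][F][F]


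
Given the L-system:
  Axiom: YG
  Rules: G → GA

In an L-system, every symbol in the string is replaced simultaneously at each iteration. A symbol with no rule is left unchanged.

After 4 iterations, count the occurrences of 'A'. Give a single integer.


Step 0: YG  (0 'A')
Step 1: YGA  (1 'A')
Step 2: YGAA  (2 'A')
Step 3: YGAAA  (3 'A')
Step 4: YGAAAA  (4 'A')

Answer: 4


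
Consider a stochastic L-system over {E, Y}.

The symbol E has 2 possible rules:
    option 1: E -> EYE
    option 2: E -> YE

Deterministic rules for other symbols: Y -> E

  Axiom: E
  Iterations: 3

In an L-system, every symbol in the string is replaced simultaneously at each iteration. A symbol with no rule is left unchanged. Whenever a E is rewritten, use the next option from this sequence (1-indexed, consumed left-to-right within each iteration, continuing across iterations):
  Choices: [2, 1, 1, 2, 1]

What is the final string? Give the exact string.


Answer: EYEYEEEYE

Derivation:
Step 0: E
Step 1: YE  (used choices [2])
Step 2: EEYE  (used choices [1])
Step 3: EYEYEEEYE  (used choices [1, 2, 1])


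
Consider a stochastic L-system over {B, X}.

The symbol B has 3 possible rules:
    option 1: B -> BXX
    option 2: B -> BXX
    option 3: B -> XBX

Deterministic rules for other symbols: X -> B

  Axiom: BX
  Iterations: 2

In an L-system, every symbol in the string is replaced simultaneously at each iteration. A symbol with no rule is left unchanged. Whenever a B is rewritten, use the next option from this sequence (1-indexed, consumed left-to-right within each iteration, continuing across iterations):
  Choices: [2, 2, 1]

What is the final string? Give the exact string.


Answer: BXXBBBXX

Derivation:
Step 0: BX
Step 1: BXXB  (used choices [2])
Step 2: BXXBBBXX  (used choices [2, 1])


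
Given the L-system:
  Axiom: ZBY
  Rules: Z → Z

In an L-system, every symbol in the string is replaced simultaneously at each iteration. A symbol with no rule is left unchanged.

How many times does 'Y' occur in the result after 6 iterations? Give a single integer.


Step 0: ZBY  (1 'Y')
Step 1: ZBY  (1 'Y')
Step 2: ZBY  (1 'Y')
Step 3: ZBY  (1 'Y')
Step 4: ZBY  (1 'Y')
Step 5: ZBY  (1 'Y')
Step 6: ZBY  (1 'Y')

Answer: 1


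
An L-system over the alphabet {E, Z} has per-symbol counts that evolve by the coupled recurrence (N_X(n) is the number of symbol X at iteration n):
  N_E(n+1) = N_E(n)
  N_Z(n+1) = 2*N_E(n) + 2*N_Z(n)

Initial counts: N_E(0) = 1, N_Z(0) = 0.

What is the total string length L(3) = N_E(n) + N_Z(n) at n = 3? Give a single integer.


Step 0: N_E=1, N_Z=0, L=1
Step 1: N_E=1, N_Z=2, L=3
Step 2: N_E=1, N_Z=6, L=7
Step 3: N_E=1, N_Z=14, L=15

Answer: 15


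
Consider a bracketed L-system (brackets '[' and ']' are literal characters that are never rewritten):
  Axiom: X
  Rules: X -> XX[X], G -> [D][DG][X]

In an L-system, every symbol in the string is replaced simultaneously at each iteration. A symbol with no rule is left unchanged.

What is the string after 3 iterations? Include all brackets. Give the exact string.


Answer: XX[X]XX[X][XX[X]]XX[X]XX[X][XX[X]][XX[X]XX[X][XX[X]]]

Derivation:
Step 0: X
Step 1: XX[X]
Step 2: XX[X]XX[X][XX[X]]
Step 3: XX[X]XX[X][XX[X]]XX[X]XX[X][XX[X]][XX[X]XX[X][XX[X]]]


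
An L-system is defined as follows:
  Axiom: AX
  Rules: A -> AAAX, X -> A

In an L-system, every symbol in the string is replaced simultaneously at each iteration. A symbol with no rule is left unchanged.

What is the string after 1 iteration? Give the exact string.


Step 0: AX
Step 1: AAAXA

Answer: AAAXA


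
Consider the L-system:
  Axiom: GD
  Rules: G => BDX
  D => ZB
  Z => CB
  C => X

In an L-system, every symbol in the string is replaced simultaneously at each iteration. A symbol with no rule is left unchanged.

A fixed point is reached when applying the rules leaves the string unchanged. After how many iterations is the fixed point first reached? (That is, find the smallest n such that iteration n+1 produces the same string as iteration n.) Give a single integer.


Answer: 4

Derivation:
Step 0: GD
Step 1: BDXZB
Step 2: BZBXCBB
Step 3: BCBBXXBB
Step 4: BXBBXXBB
Step 5: BXBBXXBB  (unchanged — fixed point at step 4)


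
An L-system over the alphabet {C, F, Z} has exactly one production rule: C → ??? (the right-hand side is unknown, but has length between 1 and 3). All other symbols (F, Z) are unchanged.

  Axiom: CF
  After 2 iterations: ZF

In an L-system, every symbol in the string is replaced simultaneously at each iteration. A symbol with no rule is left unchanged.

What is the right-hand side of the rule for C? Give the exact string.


Trying C → Z:
  Step 0: CF
  Step 1: ZF
  Step 2: ZF
Matches the given result.

Answer: Z


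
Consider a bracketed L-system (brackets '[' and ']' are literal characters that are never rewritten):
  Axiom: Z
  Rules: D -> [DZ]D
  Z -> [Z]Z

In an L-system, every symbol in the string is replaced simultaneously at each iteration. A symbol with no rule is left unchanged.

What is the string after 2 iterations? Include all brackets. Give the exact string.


Answer: [[Z]Z][Z]Z

Derivation:
Step 0: Z
Step 1: [Z]Z
Step 2: [[Z]Z][Z]Z


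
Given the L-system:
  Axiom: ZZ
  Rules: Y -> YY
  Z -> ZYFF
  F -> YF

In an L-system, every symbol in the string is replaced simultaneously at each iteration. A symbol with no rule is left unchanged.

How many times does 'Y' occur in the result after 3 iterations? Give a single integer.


Answer: 30

Derivation:
Step 0: ZZ  (0 'Y')
Step 1: ZYFFZYFF  (2 'Y')
Step 2: ZYFFYYYFYFZYFFYYYFYF  (10 'Y')
Step 3: ZYFFYYYFYFYYYYYYYFYYYFZYFFYYYFYFYYYYYYYFYYYF  (30 'Y')


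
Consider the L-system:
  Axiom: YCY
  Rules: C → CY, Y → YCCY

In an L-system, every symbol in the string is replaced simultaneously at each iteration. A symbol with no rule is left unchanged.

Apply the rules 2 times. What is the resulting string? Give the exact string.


Answer: YCCYCYCYYCCYCYYCCYYCCYCYCYYCCY

Derivation:
Step 0: YCY
Step 1: YCCYCYYCCY
Step 2: YCCYCYCYYCCYCYYCCYYCCYCYCYYCCY


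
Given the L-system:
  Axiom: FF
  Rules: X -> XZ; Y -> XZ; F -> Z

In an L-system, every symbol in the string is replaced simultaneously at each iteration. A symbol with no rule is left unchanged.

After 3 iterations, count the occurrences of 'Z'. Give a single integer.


Step 0: FF  (0 'Z')
Step 1: ZZ  (2 'Z')
Step 2: ZZ  (2 'Z')
Step 3: ZZ  (2 'Z')

Answer: 2
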